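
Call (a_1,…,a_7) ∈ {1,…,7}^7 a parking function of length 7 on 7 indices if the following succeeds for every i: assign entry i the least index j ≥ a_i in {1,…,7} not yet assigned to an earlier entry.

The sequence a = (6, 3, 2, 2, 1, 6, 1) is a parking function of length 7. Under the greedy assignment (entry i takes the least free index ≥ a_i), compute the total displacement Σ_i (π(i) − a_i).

Σπ = 7·8/2 = 28 (π permutes [7]); Σa = 6+3+2+2+1+6+1 = 21; disp = 28−21 = 7.

7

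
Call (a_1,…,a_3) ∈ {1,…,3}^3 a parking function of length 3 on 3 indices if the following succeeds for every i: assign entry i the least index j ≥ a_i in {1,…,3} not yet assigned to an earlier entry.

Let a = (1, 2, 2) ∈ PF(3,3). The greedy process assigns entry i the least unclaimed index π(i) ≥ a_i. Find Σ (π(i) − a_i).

Σπ(i) = 1+…+3 = 6; Σa = 1+2+2 = 5; disp = 6−5 = 1.

1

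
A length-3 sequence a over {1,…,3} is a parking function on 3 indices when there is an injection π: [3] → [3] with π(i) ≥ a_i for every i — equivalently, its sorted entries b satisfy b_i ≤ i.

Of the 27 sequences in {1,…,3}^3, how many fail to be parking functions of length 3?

|PF(3,3)| = (4−3)·4^(3−1) = 1 · 16 = 16 (Konheim–Weiss)
E.g. (2,3,3) → sorted (2,3,3): b_1=2>1, not a PF.
3^3 − 16 = 27 − 16 = 11

11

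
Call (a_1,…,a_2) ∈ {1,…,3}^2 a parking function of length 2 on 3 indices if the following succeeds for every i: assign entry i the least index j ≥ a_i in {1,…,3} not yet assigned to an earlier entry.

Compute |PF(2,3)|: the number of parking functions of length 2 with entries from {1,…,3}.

8

|PF| = (4−2)·4^(2−1) = 2 · 4 = 8 (Konheim–Weiss)
Check (1,2) → sorted (1,2): b_i ≤ 1+i ∀i, a PF.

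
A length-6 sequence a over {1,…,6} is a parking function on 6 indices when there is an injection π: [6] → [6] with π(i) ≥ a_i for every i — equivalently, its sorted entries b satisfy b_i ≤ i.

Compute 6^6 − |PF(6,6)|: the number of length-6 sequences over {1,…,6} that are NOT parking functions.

Count = (7−6)·7^(6−1) = 1 · 16807 = 16807 (Pollak)
E.g. (6,6,1,6,4,5) → sorted (1,4,5,6,6,6): b_2=4>2, not a PF.
So 46656 − 16807 = 29849 fail.

29849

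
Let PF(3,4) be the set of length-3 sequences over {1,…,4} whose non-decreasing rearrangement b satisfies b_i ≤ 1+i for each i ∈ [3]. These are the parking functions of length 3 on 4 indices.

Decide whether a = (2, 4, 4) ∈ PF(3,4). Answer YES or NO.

Sorted: b = (2, 4, 4).
  b_1=2 ≤ 2
  b_2=4 > 3
  fails at i=2 ⇒ NO

NO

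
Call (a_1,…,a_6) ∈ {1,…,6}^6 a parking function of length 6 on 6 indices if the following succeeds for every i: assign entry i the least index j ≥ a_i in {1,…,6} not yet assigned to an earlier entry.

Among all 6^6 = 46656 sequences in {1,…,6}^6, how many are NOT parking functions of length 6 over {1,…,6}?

#PF = 1·7^5 = 1 · 16807 = 16807 (Pollak)
One tuple (5,5,5,4,6,5) → sorted (4,5,5,5,5,6): b_1=4>1, not a PF.
Total 46656; non-PF = 46656−16807 = 29849

29849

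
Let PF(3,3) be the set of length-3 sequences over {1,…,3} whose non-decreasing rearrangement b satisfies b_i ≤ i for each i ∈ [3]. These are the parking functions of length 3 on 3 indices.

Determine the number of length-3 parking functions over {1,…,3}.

Count = (3+1−3)·(3+1)^{3−1} = 1×16 = 16
E.g. (1,1,2) → sorted (1,1,2): b_i ≤ i ∀i, a PF.

16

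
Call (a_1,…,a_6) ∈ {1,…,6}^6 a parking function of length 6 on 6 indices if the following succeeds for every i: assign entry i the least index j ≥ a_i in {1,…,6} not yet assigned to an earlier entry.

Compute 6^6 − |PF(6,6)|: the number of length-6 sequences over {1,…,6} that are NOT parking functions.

29849

|PF(6,6)| = (6−6+1)·(6+1)^(6−1) = 1·16807 = 16807
One tuple (5,6,4,5,1,5) → sorted (1,4,5,5,5,6): b_2=4>2, not a PF.
6^6 − 16807 = 46656 − 16807 = 29849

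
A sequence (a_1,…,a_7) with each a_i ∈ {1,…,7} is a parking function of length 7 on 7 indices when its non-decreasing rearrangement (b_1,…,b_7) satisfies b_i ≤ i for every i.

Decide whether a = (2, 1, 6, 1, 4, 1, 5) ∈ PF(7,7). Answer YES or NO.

Order a: b = (1, 1, 1, 2, 4, 5, 6).
  b_1=1 ≤ 1
  b_2=1 ≤ 2
  b_3=1 ≤ 3
  b_4=2 ≤ 4
  b_5=4 ≤ 5
  b_6=5 ≤ 6
  b_7=6 ≤ 7
All bounds hold ⇒ YES

YES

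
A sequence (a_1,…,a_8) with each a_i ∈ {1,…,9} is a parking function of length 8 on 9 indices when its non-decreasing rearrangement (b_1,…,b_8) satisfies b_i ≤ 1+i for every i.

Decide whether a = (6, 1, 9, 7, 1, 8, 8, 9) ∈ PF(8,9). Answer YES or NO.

NO

Order a: b = (1, 1, 6, 7, 8, 8, 9, 9).
  b_1=1 ≤ 2
  b_2=1 ≤ 3
  b_3=6 > 4
  fails at i=3 ⇒ NO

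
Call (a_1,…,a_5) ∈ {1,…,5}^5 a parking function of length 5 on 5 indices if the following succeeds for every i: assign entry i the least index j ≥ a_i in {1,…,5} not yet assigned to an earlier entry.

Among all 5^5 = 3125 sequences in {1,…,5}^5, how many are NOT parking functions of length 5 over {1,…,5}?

1829

|PF(5,5)| = 1·6^4 = 1×1296 = 1296 (Pollak)
One tuple (5,1,5,4,3) → sorted (1,3,4,5,5): b_2=3>2, not a PF.
5^5 − 1296 = 3125 − 1296 = 1829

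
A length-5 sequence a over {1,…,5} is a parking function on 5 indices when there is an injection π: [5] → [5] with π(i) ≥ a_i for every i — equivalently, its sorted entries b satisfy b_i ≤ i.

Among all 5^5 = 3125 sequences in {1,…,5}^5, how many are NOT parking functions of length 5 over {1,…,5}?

|PF| = (5−5+1)·(5+1)^(5−1) = 1×1296 = 1296
E.g. (1,3,3,4,5) → sorted (1,3,3,4,5): b_2=3>2, not a PF.
5^5 − 1296 = 3125 − 1296 = 1829

1829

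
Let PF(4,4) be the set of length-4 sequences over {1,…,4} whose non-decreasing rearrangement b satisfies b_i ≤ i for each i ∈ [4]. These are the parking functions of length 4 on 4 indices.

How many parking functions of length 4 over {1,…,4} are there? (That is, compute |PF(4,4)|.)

125

Count = (4+1−4)·(4+1)^{4−1} = 1 · 125 = 125
Example (1,2,2,3) → sorted (1,2,2,3): b_i ≤ i ∀i, a PF.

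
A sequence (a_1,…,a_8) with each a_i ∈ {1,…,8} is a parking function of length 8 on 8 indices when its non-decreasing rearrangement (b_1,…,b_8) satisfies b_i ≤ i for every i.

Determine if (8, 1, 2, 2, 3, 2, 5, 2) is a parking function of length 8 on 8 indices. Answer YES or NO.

YES

Sorted: b = (1, 2, 2, 2, 2, 3, 5, 8).
  b_1=1 ≤ 1
  b_2=2 ≤ 2
  b_3=2 ≤ 3
  b_4=2 ≤ 4
  b_5=2 ≤ 5
  b_6=3 ≤ 6
  b_7=5 ≤ 7
  b_8=8 ≤ 8
All bounds hold ⇒ YES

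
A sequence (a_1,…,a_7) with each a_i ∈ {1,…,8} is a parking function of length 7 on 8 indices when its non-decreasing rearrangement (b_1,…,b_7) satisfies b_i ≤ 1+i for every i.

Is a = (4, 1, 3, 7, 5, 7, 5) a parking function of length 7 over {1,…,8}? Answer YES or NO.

Order a: b = (1, 3, 4, 5, 5, 7, 7).
  b_1=1 ≤ 2
  b_2=3 ≤ 3
  b_3=4 ≤ 4
  b_4=5 ≤ 5
  b_5=5 ≤ 6
  b_6=7 ≤ 7
  b_7=7 ≤ 8
All bounds hold ⇒ YES

YES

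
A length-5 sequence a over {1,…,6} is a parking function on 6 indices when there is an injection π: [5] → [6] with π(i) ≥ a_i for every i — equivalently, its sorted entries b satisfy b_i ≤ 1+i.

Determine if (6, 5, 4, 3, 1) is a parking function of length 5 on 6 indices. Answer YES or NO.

Order a: b = (1, 3, 4, 5, 6).
  b_1=1 ≤ 2
  b_2=3 ≤ 3
  b_3=4 ≤ 4
  b_4=5 ≤ 5
  b_5=6 ≤ 6
All bounds hold ⇒ YES

YES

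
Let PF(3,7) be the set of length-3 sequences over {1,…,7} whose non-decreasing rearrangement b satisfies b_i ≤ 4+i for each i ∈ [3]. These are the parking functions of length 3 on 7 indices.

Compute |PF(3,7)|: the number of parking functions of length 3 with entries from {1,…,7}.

320

#PF = 5·8^2 = 5×64 = 320 (Konheim–Weiss)
Example (5,4,1) → sorted (1,4,5): b_i ≤ 4+i ∀i, a PF.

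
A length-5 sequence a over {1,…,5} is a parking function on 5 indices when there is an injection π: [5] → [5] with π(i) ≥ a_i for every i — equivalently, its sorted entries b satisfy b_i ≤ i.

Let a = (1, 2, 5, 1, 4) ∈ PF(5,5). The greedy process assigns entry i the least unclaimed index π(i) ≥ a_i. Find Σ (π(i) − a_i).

2

Σπ(i) = 1+…+5 = 15; Σa = 1+2+5+1+4 = 13; disp = 15−13 = 2.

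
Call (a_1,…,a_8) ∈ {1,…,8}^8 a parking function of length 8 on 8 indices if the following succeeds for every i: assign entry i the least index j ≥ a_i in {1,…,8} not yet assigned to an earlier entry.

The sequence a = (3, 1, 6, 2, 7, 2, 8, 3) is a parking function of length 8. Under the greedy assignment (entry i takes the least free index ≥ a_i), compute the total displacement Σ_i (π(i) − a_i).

Σπ = 8·9/2 = 36 (π permutes [8]); Σa = 3+1+6+2+7+2+8+3 = 32; disp = 36−32 = 4.

4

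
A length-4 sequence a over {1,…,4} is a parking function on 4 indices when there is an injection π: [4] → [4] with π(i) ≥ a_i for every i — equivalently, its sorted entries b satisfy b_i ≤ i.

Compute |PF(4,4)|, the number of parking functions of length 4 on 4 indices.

|PF(4,4)| = (4+1−4)·(4+1)^{4−1} = 1 · 125 = 125 [KW]
Check (2,3,3,1) → sorted (1,2,3,3): b_i ≤ i ∀i, a PF.

125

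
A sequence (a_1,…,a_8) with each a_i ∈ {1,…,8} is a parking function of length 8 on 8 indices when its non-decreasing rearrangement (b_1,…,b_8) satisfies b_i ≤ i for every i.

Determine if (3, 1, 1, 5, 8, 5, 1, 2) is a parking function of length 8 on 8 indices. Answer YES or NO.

Sorted: b = (1, 1, 1, 2, 3, 5, 5, 8).
  b_1=1 ≤ 1
  b_2=1 ≤ 2
  b_3=1 ≤ 3
  b_4=2 ≤ 4
  b_5=3 ≤ 5
  b_6=5 ≤ 6
  b_7=5 ≤ 7
  b_8=8 ≤ 8
All bounds hold ⇒ YES

YES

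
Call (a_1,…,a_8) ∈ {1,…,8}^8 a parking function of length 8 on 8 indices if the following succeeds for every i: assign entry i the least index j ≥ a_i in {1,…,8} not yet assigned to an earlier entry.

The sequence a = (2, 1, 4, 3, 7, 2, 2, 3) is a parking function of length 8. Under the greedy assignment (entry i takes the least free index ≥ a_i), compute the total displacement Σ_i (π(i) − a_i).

12

Σπ(i) = 1+…+8 = 36; Σa = 2+1+4+3+7+2+2+3 = 24; disp = 36−24 = 12.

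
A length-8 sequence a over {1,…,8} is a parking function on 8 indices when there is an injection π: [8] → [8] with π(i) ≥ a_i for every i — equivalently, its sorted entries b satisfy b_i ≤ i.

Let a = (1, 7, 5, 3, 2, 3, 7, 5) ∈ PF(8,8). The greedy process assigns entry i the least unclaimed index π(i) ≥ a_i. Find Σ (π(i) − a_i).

3

Σπ(i) = 1+…+8 = 36; Σa = 1+7+5+3+2+3+7+5 = 33; disp = 36−33 = 3.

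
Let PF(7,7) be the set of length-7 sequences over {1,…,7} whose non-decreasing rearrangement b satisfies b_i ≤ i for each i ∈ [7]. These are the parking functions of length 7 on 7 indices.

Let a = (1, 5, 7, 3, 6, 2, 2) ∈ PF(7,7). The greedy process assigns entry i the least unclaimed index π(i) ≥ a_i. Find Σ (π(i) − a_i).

Σπ(i) = 1+…+7 = 28; Σa = 1+5+7+3+6+2+2 = 26; disp = 28−26 = 2.

2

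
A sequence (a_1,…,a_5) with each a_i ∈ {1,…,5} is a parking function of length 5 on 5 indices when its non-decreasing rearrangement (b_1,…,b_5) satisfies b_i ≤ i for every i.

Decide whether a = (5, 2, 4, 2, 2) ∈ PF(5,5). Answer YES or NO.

Order a: b = (2, 2, 2, 4, 5).
  b_1=2 > 1
  fails at i=1 ⇒ NO

NO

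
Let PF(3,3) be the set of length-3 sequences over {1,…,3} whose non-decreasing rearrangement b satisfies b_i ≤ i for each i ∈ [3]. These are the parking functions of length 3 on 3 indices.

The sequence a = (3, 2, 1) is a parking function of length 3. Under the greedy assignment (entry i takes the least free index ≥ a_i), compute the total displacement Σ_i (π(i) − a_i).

Σπ = 3·4/2 = 6 (π permutes [3]); Σa = 3+2+1 = 6; disp = 6−6 = 0.

0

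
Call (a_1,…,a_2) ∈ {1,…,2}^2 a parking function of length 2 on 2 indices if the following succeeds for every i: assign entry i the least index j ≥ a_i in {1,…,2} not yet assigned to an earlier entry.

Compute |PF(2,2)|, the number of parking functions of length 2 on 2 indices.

3

|PF| = 1·3^1 = 1·3 = 3 (Konheim–Weiss)
Example (1,2) → sorted (1,2): b_i ≤ i ∀i, a PF.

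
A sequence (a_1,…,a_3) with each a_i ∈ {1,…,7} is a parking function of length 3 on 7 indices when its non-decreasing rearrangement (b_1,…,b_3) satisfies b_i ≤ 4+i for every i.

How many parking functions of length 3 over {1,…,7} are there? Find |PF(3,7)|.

320

|PF(3,7)| = (7+1−3)·(7+1)^{3−1} = 5·64 = 320 (Konheim–Weiss)
Example (3,3,4) → sorted (3,3,4): b_i ≤ 4+i ∀i, a PF.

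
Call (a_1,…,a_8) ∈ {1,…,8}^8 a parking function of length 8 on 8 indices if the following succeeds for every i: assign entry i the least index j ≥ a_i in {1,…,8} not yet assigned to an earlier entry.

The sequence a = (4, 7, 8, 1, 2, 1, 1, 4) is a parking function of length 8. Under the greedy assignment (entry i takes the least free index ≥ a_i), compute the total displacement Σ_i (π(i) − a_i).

8

Σπ = 36 ({1..8} each once); Σa = 4+7+8+1+2+1+1+4 = 28; disp = 36−28 = 8.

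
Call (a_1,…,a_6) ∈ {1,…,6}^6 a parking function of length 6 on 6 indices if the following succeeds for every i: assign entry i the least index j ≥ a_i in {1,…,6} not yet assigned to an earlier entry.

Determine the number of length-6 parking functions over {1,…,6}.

|PF(6,6)| = (7−6)·7^(6−1) = 1×16807 = 16807
Example (1,3,5,1,2,6) → sorted (1,1,2,3,5,6): b_i ≤ i ∀i, a PF.

16807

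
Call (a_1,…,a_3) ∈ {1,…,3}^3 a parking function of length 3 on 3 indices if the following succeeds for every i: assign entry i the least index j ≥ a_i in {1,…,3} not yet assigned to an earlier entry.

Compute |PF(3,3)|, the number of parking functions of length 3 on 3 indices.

Count = (3+1−3)·(3+1)^{3−1} = 1 · 16 = 16 (Konheim–Weiss)
One tuple (1,2,2) → sorted (1,2,2): b_i ≤ i ∀i, a PF.

16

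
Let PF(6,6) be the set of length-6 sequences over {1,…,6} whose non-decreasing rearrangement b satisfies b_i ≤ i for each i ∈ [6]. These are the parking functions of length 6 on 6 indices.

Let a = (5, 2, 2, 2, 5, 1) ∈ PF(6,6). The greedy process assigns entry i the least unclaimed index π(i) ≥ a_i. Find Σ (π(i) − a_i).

Σπ(i) = 1+…+6 = 21; Σa = 5+2+2+2+5+1 = 17; disp = 21−17 = 4.

4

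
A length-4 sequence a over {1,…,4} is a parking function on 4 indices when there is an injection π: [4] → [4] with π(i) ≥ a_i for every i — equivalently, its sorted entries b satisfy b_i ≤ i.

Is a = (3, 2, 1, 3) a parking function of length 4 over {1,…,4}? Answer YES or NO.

YES

Rearranged: b = (1, 2, 3, 3).
  b_1=1 ≤ 1
  b_2=2 ≤ 2
  b_3=3 ≤ 3
  b_4=3 ≤ 4
All bounds hold ⇒ YES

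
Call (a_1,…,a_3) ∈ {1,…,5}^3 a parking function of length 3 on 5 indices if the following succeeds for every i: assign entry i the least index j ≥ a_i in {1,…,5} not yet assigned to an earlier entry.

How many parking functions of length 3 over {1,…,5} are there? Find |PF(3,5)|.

108

|PF| = (6−3)·6^(3−1) = 3·36 = 108
Example (1,4,5) → sorted (1,4,5): b_i ≤ 2+i ∀i, a PF.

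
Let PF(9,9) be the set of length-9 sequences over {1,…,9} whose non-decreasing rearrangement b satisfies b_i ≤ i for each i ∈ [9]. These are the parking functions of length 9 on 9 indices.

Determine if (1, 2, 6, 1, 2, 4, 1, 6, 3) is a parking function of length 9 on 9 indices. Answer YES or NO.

Order a: b = (1, 1, 1, 2, 2, 3, 4, 6, 6).
  b_1=1 ≤ 1
  b_2=1 ≤ 2
  b_3=1 ≤ 3
  b_4=2 ≤ 4
  b_5=2 ≤ 5
  b_6=3 ≤ 6
  b_7=4 ≤ 7
  b_8=6 ≤ 8
  b_9=6 ≤ 9
All bounds hold ⇒ YES

YES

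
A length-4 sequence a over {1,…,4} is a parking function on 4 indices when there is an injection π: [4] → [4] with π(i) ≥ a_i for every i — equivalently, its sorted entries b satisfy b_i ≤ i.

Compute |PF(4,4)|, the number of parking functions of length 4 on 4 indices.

125

Count = (4+1−4)·(4+1)^{4−1} = 1×125 = 125 [KW]
One tuple (2,1,1,2) → sorted (1,1,2,2): b_i ≤ i ∀i, a PF.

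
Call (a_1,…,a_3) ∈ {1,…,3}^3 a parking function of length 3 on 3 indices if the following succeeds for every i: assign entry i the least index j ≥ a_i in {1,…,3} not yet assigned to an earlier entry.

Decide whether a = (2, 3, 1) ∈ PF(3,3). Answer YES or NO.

YES

Rearranged: b = (1, 2, 3).
  b_1=1 ≤ 1
  b_2=2 ≤ 2
  b_3=3 ≤ 3
All bounds hold ⇒ YES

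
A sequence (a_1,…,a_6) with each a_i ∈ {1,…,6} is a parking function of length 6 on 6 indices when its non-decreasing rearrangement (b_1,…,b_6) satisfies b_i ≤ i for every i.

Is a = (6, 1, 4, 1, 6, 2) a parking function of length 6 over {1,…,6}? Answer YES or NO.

NO

Order a: b = (1, 1, 2, 4, 6, 6).
  b_1=1 ≤ 1
  b_2=1 ≤ 2
  b_3=2 ≤ 3
  b_4=4 ≤ 4
  b_5=6 > 5
  fails at i=5 ⇒ NO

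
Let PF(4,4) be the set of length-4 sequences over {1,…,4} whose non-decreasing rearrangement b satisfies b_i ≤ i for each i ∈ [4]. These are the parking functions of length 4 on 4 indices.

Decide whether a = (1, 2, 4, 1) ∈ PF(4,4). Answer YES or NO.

YES

Sorted: b = (1, 1, 2, 4).
  b_1=1 ≤ 1
  b_2=1 ≤ 2
  b_3=2 ≤ 3
  b_4=4 ≤ 4
All bounds hold ⇒ YES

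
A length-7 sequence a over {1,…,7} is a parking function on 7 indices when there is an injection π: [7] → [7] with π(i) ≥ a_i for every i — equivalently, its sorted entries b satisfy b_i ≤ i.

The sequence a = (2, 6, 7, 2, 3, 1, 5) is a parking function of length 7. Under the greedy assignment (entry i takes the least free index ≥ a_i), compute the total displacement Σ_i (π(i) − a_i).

2

Σπ(i) = 1+…+7 = 28; Σa = 2+6+7+2+3+1+5 = 26; disp = 28−26 = 2.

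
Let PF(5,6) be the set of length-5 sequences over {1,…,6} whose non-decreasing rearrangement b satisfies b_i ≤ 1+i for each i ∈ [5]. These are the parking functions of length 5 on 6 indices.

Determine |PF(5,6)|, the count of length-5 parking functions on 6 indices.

|PF(5,6)| = 2·7^4 = 2 · 2401 = 4802 [KW]
Check (3,3,2,1,5) → sorted (1,2,3,3,5): b_i ≤ 1+i ∀i, a PF.

4802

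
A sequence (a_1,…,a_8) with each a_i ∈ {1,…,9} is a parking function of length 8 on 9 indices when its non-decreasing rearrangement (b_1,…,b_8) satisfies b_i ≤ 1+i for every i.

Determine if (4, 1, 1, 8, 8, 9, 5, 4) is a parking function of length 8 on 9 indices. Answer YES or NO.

NO

Order a: b = (1, 1, 4, 4, 5, 8, 8, 9).
  b_1=1 ≤ 2
  b_2=1 ≤ 3
  b_3=4 ≤ 4
  b_4=4 ≤ 5
  b_5=5 ≤ 6
  b_6=8 > 7
  fails at i=6 ⇒ NO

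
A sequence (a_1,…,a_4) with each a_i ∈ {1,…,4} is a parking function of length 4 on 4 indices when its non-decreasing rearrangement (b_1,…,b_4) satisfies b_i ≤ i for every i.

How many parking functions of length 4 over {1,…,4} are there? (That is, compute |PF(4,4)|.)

125

|PF| = (4+1−4)·(4+1)^{4−1} = 1·125 = 125 [KW]
One tuple (3,2,2,1) → sorted (1,2,2,3): b_i ≤ i ∀i, a PF.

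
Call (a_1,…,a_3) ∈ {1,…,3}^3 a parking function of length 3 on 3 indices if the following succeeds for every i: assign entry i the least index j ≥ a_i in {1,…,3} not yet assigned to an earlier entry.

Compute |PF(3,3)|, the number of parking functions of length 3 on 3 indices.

|PF(3,3)| = (3+1−3)·(3+1)^{3−1} = 1×16 = 16
Example (1,1,1) → sorted (1,1,1): b_i ≤ i ∀i, a PF.

16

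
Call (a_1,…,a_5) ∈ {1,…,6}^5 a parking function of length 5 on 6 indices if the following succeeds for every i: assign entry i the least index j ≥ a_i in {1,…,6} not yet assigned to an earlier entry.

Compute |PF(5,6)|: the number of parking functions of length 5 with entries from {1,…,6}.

|PF(5,6)| = 2·7^4 = 2 · 2401 = 4802 [KW]
Check (6,4,2,3,4) → sorted (2,3,4,4,6): b_i ≤ 1+i ∀i, a PF.

4802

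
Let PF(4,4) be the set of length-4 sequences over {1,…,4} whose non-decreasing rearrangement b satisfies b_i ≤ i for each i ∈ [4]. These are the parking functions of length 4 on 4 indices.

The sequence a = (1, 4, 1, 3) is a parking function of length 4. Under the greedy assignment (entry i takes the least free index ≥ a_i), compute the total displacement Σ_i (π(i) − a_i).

Σπ = 4·5/2 = 10 (π permutes [4]); Σa = 1+4+1+3 = 9; disp = 10−9 = 1.

1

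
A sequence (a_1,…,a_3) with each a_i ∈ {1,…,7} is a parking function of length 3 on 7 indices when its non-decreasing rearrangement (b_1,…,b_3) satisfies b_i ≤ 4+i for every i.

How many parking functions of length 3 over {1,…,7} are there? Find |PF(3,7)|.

|PF(3,7)| = (7−3+1)·(7+1)^(3−1) = 5·64 = 320 (Pollak)
E.g. (2,3,1) → sorted (1,2,3): b_i ≤ 4+i ∀i, a PF.

320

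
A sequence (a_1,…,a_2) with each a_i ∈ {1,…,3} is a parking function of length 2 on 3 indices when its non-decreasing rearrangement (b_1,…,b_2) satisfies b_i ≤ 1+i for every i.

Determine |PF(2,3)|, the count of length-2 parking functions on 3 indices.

#PF = (3+1−2)·(3+1)^{2−1} = 2 · 4 = 8
Example (2,3) → sorted (2,3): b_i ≤ 1+i ∀i, a PF.

8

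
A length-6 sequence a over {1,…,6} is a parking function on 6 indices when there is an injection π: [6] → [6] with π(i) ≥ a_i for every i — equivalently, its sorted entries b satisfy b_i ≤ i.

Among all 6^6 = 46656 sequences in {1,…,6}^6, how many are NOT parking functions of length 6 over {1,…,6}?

|PF| = 1·7^5 = 1 · 16807 = 16807 (Konheim–Weiss)
One tuple (5,2,4,3,5,5) → sorted (2,3,4,5,5,5): b_1=2>1, not a PF.
6^6 − 16807 = 46656 − 16807 = 29849

29849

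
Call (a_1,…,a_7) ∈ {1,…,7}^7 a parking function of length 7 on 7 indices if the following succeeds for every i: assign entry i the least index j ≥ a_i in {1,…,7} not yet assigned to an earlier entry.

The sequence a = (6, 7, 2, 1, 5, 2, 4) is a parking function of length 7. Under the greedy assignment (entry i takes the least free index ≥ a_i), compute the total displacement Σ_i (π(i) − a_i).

1

Σπ(i) = 1+…+7 = 28; Σa = 6+7+2+1+5+2+4 = 27; disp = 28−27 = 1.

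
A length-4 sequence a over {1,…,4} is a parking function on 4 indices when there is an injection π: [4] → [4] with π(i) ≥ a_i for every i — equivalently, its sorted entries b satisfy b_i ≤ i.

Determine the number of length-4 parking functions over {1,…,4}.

Count = (5−4)·5^(4−1) = 1·125 = 125
One tuple (4,2,1,3) → sorted (1,2,3,4): b_i ≤ i ∀i, a PF.

125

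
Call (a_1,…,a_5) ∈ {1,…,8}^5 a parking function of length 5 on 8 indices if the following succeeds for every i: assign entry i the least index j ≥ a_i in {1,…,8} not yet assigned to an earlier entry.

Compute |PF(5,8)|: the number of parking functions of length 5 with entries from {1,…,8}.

|PF(5,8)| = (8+1−5)·(8+1)^{5−1} = 4·6561 = 26244
E.g. (6,1,6,2,1) → sorted (1,1,2,6,6): b_i ≤ 3+i ∀i, a PF.

26244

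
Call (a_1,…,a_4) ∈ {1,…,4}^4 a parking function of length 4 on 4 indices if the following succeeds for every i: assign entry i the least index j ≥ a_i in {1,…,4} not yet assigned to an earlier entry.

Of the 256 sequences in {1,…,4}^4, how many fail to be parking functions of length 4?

131

#PF = (4−4+1)·(4+1)^(4−1) = 1 · 125 = 125
Example (4,4,4,4) → sorted (4,4,4,4): b_1=4>1, not a PF.
Total 256; non-PF = 256−125 = 131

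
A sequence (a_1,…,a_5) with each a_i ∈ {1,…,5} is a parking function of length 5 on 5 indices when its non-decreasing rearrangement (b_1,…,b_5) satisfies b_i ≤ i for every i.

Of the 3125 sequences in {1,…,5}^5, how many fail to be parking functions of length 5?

Count = (5−5+1)·(5+1)^(5−1) = 1·1296 = 1296 (Pollak)
Check (5,2,3,4,4) → sorted (2,3,4,4,5): b_1=2>1, not a PF.
5^5 − 1296 = 3125 − 1296 = 1829

1829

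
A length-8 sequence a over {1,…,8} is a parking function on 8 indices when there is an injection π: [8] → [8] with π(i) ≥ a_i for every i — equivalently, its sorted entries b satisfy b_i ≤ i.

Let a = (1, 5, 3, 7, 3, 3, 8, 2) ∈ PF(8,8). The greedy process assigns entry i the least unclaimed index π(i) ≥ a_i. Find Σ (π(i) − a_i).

Σπ(i) = 1+…+8 = 36; Σa = 1+5+3+7+3+3+8+2 = 32; disp = 36−32 = 4.

4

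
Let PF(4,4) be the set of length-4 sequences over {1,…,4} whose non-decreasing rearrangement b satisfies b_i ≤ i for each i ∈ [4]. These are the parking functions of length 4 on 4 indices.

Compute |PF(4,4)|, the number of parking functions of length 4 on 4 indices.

125

|PF| = (5−4)·5^(4−1) = 1·125 = 125 (Pollak)
One tuple (1,1,3,1) → sorted (1,1,1,3): b_i ≤ i ∀i, a PF.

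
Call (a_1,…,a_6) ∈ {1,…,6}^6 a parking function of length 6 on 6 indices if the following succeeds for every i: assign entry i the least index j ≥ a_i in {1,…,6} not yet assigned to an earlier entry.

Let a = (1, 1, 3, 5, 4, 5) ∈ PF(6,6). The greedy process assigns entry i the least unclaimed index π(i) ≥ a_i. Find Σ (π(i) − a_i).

2

Σπ = 21 ({1..6} each once); Σa = 1+1+3+5+4+5 = 19; disp = 21−19 = 2.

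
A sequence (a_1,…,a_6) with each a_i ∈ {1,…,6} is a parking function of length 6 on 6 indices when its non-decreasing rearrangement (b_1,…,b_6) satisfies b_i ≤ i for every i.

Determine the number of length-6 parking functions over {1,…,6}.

16807

|PF(6,6)| = (6−6+1)·(6+1)^(6−1) = 1×16807 = 16807 [KW]
Example (5,1,4,6,3,1) → sorted (1,1,3,4,5,6): b_i ≤ i ∀i, a PF.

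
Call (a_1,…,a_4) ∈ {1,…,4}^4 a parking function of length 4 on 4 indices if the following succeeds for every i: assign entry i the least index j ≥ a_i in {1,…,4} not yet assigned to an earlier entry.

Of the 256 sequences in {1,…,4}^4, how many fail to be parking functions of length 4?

|PF(4,4)| = (5−4)·5^(4−1) = 1·125 = 125 (Pollak)
Check (3,1,3,3) → sorted (1,3,3,3): b_2=3>2, not a PF.
Total 256; non-PF = 256−125 = 131

131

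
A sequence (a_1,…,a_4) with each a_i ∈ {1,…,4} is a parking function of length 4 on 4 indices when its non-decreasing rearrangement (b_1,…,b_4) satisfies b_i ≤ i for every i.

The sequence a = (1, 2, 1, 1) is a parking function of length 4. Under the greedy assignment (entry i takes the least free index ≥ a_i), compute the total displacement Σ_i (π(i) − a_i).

5

Σπ = 10 ({1..4} each once); Σa = 1+2+1+1 = 5; disp = 10−5 = 5.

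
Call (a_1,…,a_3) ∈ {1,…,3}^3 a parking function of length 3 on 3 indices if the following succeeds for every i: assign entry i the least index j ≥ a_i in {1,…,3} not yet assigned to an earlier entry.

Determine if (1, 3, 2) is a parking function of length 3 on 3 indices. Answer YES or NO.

YES

Rearranged: b = (1, 2, 3).
  b_1=1 ≤ 1
  b_2=2 ≤ 2
  b_3=3 ≤ 3
All bounds hold ⇒ YES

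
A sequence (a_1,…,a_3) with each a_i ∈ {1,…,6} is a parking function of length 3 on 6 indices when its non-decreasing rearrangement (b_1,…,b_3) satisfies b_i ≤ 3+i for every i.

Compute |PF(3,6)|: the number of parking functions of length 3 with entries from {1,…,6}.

#PF = (7−3)·7^(3−1) = 4 · 49 = 196 [KW]
Example (4,2,3) → sorted (2,3,4): b_i ≤ 3+i ∀i, a PF.

196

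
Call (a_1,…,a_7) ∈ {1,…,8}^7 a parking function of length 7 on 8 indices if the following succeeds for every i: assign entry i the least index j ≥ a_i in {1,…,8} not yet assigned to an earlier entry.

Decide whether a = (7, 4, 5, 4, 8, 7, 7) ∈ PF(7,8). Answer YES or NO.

Rearranged: b = (4, 4, 5, 7, 7, 7, 8).
  b_1=4 > 2
  fails at i=1 ⇒ NO

NO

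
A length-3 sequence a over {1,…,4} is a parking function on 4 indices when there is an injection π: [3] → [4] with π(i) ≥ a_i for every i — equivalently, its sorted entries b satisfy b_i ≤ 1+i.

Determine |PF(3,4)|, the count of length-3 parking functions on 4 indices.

50

#PF = (4−3+1)·(4+1)^(3−1) = 2·25 = 50 (Pollak)
One tuple (1,1,2) → sorted (1,1,2): b_i ≤ 1+i ∀i, a PF.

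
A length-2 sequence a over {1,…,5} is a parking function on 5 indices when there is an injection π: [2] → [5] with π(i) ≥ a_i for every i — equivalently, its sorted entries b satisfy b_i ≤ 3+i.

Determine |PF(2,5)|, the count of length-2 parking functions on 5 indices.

Count = (5−2+1)·(5+1)^(2−1) = 4×6 = 24
One tuple (5,2) → sorted (2,5): b_i ≤ 3+i ∀i, a PF.

24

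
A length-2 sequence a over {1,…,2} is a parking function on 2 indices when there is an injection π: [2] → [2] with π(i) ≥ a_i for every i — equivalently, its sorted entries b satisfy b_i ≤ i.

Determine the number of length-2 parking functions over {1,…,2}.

3

Count = (3−2)·3^(2−1) = 1·3 = 3 (Pollak)
Check (2,1) → sorted (1,2): b_i ≤ i ∀i, a PF.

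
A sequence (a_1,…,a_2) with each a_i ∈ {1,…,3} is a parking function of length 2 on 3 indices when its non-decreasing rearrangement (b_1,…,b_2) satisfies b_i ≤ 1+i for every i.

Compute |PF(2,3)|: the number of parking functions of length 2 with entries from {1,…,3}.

8

Count = (4−2)·4^(2−1) = 2 · 4 = 8 (Konheim–Weiss)
E.g. (3,1) → sorted (1,3): b_i ≤ 1+i ∀i, a PF.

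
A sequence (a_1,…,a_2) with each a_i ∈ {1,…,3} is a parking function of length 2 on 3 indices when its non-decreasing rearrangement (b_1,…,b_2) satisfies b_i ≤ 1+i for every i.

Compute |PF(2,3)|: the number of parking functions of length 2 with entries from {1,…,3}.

8

|PF(2,3)| = (3−2+1)·(3+1)^(2−1) = 2×4 = 8
E.g. (2,3) → sorted (2,3): b_i ≤ 1+i ∀i, a PF.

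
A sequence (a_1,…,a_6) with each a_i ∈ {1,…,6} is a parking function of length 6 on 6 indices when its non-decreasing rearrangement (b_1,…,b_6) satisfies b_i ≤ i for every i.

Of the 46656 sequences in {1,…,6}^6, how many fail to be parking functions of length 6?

Count = (6−6+1)·(6+1)^(6−1) = 1×16807 = 16807
Check (6,6,5,5,6,3) → sorted (3,5,5,6,6,6): b_1=3>1, not a PF.
6^6 − 16807 = 46656 − 16807 = 29849

29849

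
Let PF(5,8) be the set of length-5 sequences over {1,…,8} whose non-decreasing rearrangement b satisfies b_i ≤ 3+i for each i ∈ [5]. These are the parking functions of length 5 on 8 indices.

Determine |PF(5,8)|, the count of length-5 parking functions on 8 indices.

|PF(5,8)| = (9−5)·9^(5−1) = 4×6561 = 26244 (Konheim–Weiss)
One tuple (3,4,1,6,7) → sorted (1,3,4,6,7): b_i ≤ 3+i ∀i, a PF.

26244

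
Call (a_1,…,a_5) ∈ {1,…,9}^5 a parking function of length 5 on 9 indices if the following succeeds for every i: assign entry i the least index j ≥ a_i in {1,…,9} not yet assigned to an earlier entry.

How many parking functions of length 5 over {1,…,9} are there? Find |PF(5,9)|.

Count = (10−5)·10^(5−1) = 5×10000 = 50000 (Pollak)
Example (6,8,7,4,2) → sorted (2,4,6,7,8): b_i ≤ 4+i ∀i, a PF.

50000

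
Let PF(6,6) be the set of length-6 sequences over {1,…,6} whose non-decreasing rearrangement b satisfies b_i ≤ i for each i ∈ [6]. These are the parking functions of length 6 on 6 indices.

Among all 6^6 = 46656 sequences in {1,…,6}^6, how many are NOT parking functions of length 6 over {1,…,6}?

29849

|PF| = (6−6+1)·(6+1)^(6−1) = 1 · 16807 = 16807 (Pollak)
Check (4,3,6,6,2,3) → sorted (2,3,3,4,6,6): b_1=2>1, not a PF.
Total 46656; non-PF = 46656−16807 = 29849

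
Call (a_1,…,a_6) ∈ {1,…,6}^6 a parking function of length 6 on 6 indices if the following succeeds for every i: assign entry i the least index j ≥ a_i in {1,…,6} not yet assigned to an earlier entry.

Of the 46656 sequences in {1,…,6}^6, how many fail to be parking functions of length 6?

|PF| = (6+1−6)·(6+1)^{6−1} = 1·16807 = 16807 (Konheim–Weiss)
Check (6,2,4,6,6,6) → sorted (2,4,6,6,6,6): b_1=2>1, not a PF.
6^6 − 16807 = 46656 − 16807 = 29849

29849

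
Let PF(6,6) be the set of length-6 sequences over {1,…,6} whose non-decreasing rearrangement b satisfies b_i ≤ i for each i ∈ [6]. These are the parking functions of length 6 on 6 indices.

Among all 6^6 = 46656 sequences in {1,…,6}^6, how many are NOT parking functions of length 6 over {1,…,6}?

|PF| = (7−6)·7^(6−1) = 1 · 16807 = 16807 (Konheim–Weiss)
Example (4,4,6,1,4,6) → sorted (1,4,4,4,6,6): b_2=4>2, not a PF.
6^6 − 16807 = 46656 − 16807 = 29849

29849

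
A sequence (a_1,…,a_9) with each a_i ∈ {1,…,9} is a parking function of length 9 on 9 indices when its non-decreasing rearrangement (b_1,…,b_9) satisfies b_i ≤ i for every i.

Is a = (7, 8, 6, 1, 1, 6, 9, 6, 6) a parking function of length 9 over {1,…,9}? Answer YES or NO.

Order a: b = (1, 1, 6, 6, 6, 6, 7, 8, 9).
  b_1=1 ≤ 1
  b_2=1 ≤ 2
  b_3=6 > 3
  fails at i=3 ⇒ NO

NO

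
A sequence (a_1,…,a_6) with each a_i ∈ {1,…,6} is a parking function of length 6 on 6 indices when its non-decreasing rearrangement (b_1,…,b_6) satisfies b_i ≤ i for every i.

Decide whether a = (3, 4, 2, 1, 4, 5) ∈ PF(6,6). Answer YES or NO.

Rearranged: b = (1, 2, 3, 4, 4, 5).
  b_1=1 ≤ 1
  b_2=2 ≤ 2
  b_3=3 ≤ 3
  b_4=4 ≤ 4
  b_5=4 ≤ 5
  b_6=5 ≤ 6
All bounds hold ⇒ YES

YES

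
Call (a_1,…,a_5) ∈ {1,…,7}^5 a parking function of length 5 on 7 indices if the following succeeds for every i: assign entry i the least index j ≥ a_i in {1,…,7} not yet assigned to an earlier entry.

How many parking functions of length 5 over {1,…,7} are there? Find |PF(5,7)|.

Count = 3·8^4 = 3×4096 = 12288 (Konheim–Weiss)
One tuple (4,5,5,3,2) → sorted (2,3,4,5,5): b_i ≤ 2+i ∀i, a PF.

12288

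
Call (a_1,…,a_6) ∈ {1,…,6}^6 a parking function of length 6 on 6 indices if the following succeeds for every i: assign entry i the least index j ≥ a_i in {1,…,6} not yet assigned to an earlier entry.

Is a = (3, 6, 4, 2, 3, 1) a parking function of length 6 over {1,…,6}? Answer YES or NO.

Rearranged: b = (1, 2, 3, 3, 4, 6).
  b_1=1 ≤ 1
  b_2=2 ≤ 2
  b_3=3 ≤ 3
  b_4=3 ≤ 4
  b_5=4 ≤ 5
  b_6=6 ≤ 6
All bounds hold ⇒ YES

YES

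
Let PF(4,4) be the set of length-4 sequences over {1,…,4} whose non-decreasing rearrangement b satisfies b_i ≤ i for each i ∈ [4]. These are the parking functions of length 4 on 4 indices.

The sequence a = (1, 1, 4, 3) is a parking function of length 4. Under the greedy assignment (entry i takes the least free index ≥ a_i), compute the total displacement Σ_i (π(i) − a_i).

1

Σπ(i) = 1+…+4 = 10; Σa = 1+1+4+3 = 9; disp = 10−9 = 1.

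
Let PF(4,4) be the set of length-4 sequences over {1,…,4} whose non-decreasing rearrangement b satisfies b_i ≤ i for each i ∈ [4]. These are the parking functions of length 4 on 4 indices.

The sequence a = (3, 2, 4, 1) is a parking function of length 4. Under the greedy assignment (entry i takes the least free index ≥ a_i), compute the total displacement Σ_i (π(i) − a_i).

Σπ = 10 ({1..4} each once); Σa = 3+2+4+1 = 10; disp = 10−10 = 0.

0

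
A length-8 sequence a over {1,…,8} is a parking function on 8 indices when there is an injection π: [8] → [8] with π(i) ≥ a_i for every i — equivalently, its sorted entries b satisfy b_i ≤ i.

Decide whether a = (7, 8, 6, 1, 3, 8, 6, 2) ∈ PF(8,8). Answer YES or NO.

NO

Sorted: b = (1, 2, 3, 6, 6, 7, 8, 8).
  b_1=1 ≤ 1
  b_2=2 ≤ 2
  b_3=3 ≤ 3
  b_4=6 > 4
  fails at i=4 ⇒ NO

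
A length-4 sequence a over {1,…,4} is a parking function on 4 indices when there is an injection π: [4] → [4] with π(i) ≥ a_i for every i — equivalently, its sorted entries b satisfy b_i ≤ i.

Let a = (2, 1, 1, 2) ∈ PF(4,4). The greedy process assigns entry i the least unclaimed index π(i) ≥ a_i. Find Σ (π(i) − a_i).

4

Σπ(i) = 1+…+4 = 10; Σa = 2+1+1+2 = 6; disp = 10−6 = 4.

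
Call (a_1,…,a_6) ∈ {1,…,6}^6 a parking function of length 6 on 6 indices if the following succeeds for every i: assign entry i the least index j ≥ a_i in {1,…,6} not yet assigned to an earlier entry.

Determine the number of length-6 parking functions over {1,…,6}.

16807

|PF(6,6)| = (6−6+1)·(6+1)^(6−1) = 1×16807 = 16807 [KW]
Check (1,1,5,3,4,4) → sorted (1,1,3,4,4,5): b_i ≤ i ∀i, a PF.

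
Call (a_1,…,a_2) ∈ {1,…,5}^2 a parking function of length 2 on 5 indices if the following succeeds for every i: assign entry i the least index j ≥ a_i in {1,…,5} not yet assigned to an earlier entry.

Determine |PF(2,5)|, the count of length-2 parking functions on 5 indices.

24

|PF(2,5)| = (5−2+1)·(5+1)^(2−1) = 4×6 = 24 (Konheim–Weiss)
Check (4,1) → sorted (1,4): b_i ≤ 3+i ∀i, a PF.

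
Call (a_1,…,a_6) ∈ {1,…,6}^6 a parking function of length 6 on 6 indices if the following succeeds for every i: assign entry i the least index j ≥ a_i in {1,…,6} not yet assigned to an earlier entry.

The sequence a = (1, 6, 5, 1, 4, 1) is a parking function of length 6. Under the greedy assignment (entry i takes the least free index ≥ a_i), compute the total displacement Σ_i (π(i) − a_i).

3

Σπ(i) = 1+…+6 = 21; Σa = 1+6+5+1+4+1 = 18; disp = 21−18 = 3.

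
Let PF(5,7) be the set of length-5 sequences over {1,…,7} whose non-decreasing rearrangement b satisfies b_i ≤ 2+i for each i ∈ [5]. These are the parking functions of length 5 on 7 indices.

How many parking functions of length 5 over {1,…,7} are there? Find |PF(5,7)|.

Count = (7−5+1)·(7+1)^(5−1) = 3×4096 = 12288 (Pollak)
Example (4,2,3,5,4) → sorted (2,3,4,4,5): b_i ≤ 2+i ∀i, a PF.

12288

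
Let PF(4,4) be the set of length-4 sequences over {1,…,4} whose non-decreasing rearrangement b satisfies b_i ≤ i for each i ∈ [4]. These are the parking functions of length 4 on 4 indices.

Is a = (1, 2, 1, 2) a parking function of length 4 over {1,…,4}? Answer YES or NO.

YES

Order a: b = (1, 1, 2, 2).
  b_1=1 ≤ 1
  b_2=1 ≤ 2
  b_3=2 ≤ 3
  b_4=2 ≤ 4
All bounds hold ⇒ YES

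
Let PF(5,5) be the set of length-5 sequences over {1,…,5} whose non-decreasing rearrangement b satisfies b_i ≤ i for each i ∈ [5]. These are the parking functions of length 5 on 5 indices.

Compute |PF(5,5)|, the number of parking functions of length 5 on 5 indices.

|PF(5,5)| = (5−5+1)·(5+1)^(5−1) = 1 · 1296 = 1296 (Konheim–Weiss)
One tuple (1,2,1,4,2) → sorted (1,1,2,2,4): b_i ≤ i ∀i, a PF.

1296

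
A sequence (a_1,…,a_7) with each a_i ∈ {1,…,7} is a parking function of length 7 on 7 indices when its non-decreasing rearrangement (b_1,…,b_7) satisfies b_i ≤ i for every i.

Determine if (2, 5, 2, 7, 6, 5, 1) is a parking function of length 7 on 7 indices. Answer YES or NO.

NO

Sorted: b = (1, 2, 2, 5, 5, 6, 7).
  b_1=1 ≤ 1
  b_2=2 ≤ 2
  b_3=2 ≤ 3
  b_4=5 > 4
  fails at i=4 ⇒ NO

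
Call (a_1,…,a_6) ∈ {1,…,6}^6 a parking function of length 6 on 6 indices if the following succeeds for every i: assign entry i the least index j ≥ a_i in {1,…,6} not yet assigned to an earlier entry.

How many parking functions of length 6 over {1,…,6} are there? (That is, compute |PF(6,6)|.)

|PF| = 1·7^5 = 1·16807 = 16807 (Konheim–Weiss)
Example (3,4,4,2,4,1) → sorted (1,2,3,4,4,4): b_i ≤ i ∀i, a PF.

16807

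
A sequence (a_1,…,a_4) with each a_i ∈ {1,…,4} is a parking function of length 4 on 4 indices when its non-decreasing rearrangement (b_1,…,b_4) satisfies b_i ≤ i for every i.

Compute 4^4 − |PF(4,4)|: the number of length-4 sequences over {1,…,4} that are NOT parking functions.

131

#PF = (4−4+1)·(4+1)^(4−1) = 1×125 = 125
E.g. (3,4,4,4) → sorted (3,4,4,4): b_1=3>1, not a PF.
Total 256; non-PF = 256−125 = 131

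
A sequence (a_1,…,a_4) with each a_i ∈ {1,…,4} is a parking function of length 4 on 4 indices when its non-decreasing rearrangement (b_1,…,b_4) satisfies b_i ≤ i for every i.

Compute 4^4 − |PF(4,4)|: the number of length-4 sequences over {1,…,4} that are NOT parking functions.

Count = (5−4)·5^(4−1) = 1×125 = 125 (Pollak)
Check (4,3,3,3) → sorted (3,3,3,4): b_1=3>1, not a PF.
So 256 − 125 = 131 fail.

131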